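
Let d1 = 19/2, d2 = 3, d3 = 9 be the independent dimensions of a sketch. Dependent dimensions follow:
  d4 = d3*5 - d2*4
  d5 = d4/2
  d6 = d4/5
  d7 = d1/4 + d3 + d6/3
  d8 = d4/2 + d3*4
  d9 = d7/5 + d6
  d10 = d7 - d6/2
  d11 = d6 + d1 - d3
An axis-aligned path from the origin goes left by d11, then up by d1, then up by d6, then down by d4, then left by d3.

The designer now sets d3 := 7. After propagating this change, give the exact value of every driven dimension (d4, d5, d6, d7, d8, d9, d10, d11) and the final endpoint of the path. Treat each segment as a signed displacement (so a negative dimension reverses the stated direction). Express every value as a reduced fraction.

Apply edit: d3 := 7
  d4 = d3*5 - d2*4 = 23
  d5 = d4/2 = 23/2
  d6 = d4/5 = 23/5
  d7 = d1/4 + d3 + d6/3 = 1309/120
  d8 = d4/2 + d3*4 = 79/2
  d9 = d7/5 + d6 = 4069/600
  d10 = d7 - d6/2 = 1033/120
  d11 = d6 + d1 - d3 = 71/10
Walk from origin (0, 0):
  seg 1: left by d11 = 71/10 → (-71/10, 0)
  seg 2: up by d1 = 19/2 → (-71/10, 19/2)
  seg 3: up by d6 = 23/5 → (-71/10, 141/10)
  seg 4: down by d4 = 23 → (-71/10, -89/10)
  seg 5: left by d3 = 7 → (-141/10, -89/10)

d4 = 23
d5 = 23/2
d6 = 23/5
d7 = 1309/120
d8 = 79/2
d9 = 4069/600
d10 = 1033/120
d11 = 71/10
endpoint = (-141/10, -89/10)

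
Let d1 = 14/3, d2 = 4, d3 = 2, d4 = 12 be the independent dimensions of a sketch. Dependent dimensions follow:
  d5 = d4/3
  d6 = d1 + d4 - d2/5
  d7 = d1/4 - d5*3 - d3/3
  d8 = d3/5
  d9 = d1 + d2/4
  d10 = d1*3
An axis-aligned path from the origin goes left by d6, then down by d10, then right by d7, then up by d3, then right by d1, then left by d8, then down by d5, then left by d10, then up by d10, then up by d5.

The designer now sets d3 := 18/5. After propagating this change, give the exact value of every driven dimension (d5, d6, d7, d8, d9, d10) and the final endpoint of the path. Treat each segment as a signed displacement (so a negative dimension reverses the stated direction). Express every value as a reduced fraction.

d5 = 4
d6 = 238/15
d7 = -361/30
d8 = 18/25
d9 = 17/3
d10 = 14
endpoint = (-5693/150, 18/5)

Apply edit: d3 := 18/5
  d5 = d4/3 = 4
  d6 = d1 + d4 - d2/5 = 238/15
  d7 = d1/4 - d5*3 - d3/3 = -361/30
  d8 = d3/5 = 18/25
  d9 = d1 + d2/4 = 17/3
  d10 = d1*3 = 14
Walk from origin (0, 0):
  seg 1: left by d6 = 238/15 → (-238/15, 0)
  seg 2: down by d10 = 14 → (-238/15, -14)
  seg 3: right by d7 = -361/30 → (-279/10, -14)
  seg 4: up by d3 = 18/5 → (-279/10, -52/5)
  seg 5: right by d1 = 14/3 → (-697/30, -52/5)
  seg 6: left by d8 = 18/25 → (-3593/150, -52/5)
  seg 7: down by d5 = 4 → (-3593/150, -72/5)
  seg 8: left by d10 = 14 → (-5693/150, -72/5)
  seg 9: up by d10 = 14 → (-5693/150, -2/5)
  seg 10: up by d5 = 4 → (-5693/150, 18/5)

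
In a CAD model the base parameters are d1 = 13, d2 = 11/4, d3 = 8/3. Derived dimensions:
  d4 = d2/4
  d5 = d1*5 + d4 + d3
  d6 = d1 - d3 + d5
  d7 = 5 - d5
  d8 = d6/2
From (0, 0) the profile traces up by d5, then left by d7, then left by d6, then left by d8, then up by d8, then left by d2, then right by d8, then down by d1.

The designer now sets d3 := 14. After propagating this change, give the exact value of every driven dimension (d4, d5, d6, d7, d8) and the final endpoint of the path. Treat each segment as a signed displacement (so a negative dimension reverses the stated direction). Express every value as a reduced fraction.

Apply edit: d3 := 14
  d4 = d2/4 = 11/16
  d5 = d1*5 + d4 + d3 = 1275/16
  d6 = d1 - d3 + d5 = 1259/16
  d7 = 5 - d5 = -1195/16
  d8 = d6/2 = 1259/32
Walk from origin (0, 0):
  seg 1: up by d5 = 1275/16 → (0, 1275/16)
  seg 2: left by d7 = -1195/16 → (1195/16, 1275/16)
  seg 3: left by d6 = 1259/16 → (-4, 1275/16)
  seg 4: left by d8 = 1259/32 → (-1387/32, 1275/16)
  seg 5: up by d8 = 1259/32 → (-1387/32, 3809/32)
  seg 6: left by d2 = 11/4 → (-1475/32, 3809/32)
  seg 7: right by d8 = 1259/32 → (-27/4, 3809/32)
  seg 8: down by d1 = 13 → (-27/4, 3393/32)

d4 = 11/16
d5 = 1275/16
d6 = 1259/16
d7 = -1195/16
d8 = 1259/32
endpoint = (-27/4, 3393/32)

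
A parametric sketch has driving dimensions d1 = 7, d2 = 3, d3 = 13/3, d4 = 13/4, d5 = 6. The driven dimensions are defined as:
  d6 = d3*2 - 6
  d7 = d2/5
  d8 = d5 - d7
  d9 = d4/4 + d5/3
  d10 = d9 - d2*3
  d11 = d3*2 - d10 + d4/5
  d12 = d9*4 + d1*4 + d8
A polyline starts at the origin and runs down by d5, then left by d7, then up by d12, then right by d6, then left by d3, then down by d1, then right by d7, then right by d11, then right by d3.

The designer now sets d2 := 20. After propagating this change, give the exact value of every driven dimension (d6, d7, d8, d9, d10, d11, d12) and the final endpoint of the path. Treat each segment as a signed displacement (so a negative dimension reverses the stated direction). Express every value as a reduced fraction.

Apply edit: d2 := 20
  d6 = d3*2 - 6 = 8/3
  d7 = d2/5 = 4
  d8 = d5 - d7 = 2
  d9 = d4/4 + d5/3 = 45/16
  d10 = d9 - d2*3 = -915/16
  d11 = d3*2 - d10 + d4/5 = 15961/240
  d12 = d9*4 + d1*4 + d8 = 165/4
Walk from origin (0, 0):
  seg 1: down by d5 = 6 → (0, -6)
  seg 2: left by d7 = 4 → (-4, -6)
  seg 3: up by d12 = 165/4 → (-4, 141/4)
  seg 4: right by d6 = 8/3 → (-4/3, 141/4)
  seg 5: left by d3 = 13/3 → (-17/3, 141/4)
  seg 6: down by d1 = 7 → (-17/3, 113/4)
  seg 7: right by d7 = 4 → (-5/3, 113/4)
  seg 8: right by d11 = 15961/240 → (5187/80, 113/4)
  seg 9: right by d3 = 13/3 → (16601/240, 113/4)

d6 = 8/3
d7 = 4
d8 = 2
d9 = 45/16
d10 = -915/16
d11 = 15961/240
d12 = 165/4
endpoint = (16601/240, 113/4)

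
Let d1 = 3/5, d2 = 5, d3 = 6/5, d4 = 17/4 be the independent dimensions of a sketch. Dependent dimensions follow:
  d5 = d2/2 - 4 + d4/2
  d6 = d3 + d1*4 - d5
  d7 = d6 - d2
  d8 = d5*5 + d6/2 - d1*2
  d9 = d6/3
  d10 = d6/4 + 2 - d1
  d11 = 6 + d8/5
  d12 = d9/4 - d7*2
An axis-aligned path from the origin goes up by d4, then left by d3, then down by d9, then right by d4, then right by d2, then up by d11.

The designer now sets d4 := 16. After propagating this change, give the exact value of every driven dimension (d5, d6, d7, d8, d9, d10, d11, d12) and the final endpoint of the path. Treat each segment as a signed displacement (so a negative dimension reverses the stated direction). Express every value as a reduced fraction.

Apply edit: d4 := 16
  d5 = d2/2 - 4 + d4/2 = 13/2
  d6 = d3 + d1*4 - d5 = -29/10
  d7 = d6 - d2 = -79/10
  d8 = d5*5 + d6/2 - d1*2 = 597/20
  d9 = d6/3 = -29/30
  d10 = d6/4 + 2 - d1 = 27/40
  d11 = 6 + d8/5 = 1197/100
  d12 = d9/4 - d7*2 = 1867/120
Walk from origin (0, 0):
  seg 1: up by d4 = 16 → (0, 16)
  seg 2: left by d3 = 6/5 → (-6/5, 16)
  seg 3: down by d9 = -29/30 → (-6/5, 509/30)
  seg 4: right by d4 = 16 → (74/5, 509/30)
  seg 5: right by d2 = 5 → (99/5, 509/30)
  seg 6: up by d11 = 1197/100 → (99/5, 8681/300)

d5 = 13/2
d6 = -29/10
d7 = -79/10
d8 = 597/20
d9 = -29/30
d10 = 27/40
d11 = 1197/100
d12 = 1867/120
endpoint = (99/5, 8681/300)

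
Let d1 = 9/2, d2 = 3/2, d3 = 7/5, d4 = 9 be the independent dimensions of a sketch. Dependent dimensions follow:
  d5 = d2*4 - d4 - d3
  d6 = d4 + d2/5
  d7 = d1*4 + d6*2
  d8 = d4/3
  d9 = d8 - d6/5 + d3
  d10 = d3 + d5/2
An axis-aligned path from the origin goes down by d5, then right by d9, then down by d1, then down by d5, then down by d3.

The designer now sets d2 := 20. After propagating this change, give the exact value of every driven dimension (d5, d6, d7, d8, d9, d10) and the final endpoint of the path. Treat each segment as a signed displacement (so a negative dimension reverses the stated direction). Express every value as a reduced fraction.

d5 = 348/5
d6 = 13
d7 = 44
d8 = 3
d9 = 9/5
d10 = 181/5
endpoint = (9/5, -1451/10)

Apply edit: d2 := 20
  d5 = d2*4 - d4 - d3 = 348/5
  d6 = d4 + d2/5 = 13
  d7 = d1*4 + d6*2 = 44
  d8 = d4/3 = 3
  d9 = d8 - d6/5 + d3 = 9/5
  d10 = d3 + d5/2 = 181/5
Walk from origin (0, 0):
  seg 1: down by d5 = 348/5 → (0, -348/5)
  seg 2: right by d9 = 9/5 → (9/5, -348/5)
  seg 3: down by d1 = 9/2 → (9/5, -741/10)
  seg 4: down by d5 = 348/5 → (9/5, -1437/10)
  seg 5: down by d3 = 7/5 → (9/5, -1451/10)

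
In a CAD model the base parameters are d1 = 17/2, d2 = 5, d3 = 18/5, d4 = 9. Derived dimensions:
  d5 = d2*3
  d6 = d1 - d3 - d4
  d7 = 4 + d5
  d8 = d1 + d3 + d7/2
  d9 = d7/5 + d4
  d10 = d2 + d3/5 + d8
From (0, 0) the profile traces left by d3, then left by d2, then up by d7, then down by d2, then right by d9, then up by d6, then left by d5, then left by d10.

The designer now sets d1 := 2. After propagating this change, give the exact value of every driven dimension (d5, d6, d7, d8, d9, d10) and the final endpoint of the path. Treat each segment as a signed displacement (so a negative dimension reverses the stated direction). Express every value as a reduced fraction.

Apply edit: d1 := 2
  d5 = d2*3 = 15
  d6 = d1 - d3 - d4 = -53/5
  d7 = 4 + d5 = 19
  d8 = d1 + d3 + d7/2 = 151/10
  d9 = d7/5 + d4 = 64/5
  d10 = d2 + d3/5 + d8 = 1041/50
Walk from origin (0, 0):
  seg 1: left by d3 = 18/5 → (-18/5, 0)
  seg 2: left by d2 = 5 → (-43/5, 0)
  seg 3: up by d7 = 19 → (-43/5, 19)
  seg 4: down by d2 = 5 → (-43/5, 14)
  seg 5: right by d9 = 64/5 → (21/5, 14)
  seg 6: up by d6 = -53/5 → (21/5, 17/5)
  seg 7: left by d5 = 15 → (-54/5, 17/5)
  seg 8: left by d10 = 1041/50 → (-1581/50, 17/5)

d5 = 15
d6 = -53/5
d7 = 19
d8 = 151/10
d9 = 64/5
d10 = 1041/50
endpoint = (-1581/50, 17/5)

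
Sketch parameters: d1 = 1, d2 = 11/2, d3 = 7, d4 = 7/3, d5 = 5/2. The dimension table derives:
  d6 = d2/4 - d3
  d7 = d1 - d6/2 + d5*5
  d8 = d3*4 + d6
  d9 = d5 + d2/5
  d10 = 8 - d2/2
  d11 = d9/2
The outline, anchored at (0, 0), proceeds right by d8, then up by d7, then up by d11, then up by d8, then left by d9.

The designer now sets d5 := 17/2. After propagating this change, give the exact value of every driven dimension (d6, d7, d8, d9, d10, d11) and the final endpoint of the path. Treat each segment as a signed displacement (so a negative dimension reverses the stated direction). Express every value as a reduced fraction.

Apply edit: d5 := 17/2
  d6 = d2/4 - d3 = -45/8
  d7 = d1 - d6/2 + d5*5 = 741/16
  d8 = d3*4 + d6 = 179/8
  d9 = d5 + d2/5 = 48/5
  d10 = 8 - d2/2 = 21/4
  d11 = d9/2 = 24/5
Walk from origin (0, 0):
  seg 1: right by d8 = 179/8 → (179/8, 0)
  seg 2: up by d7 = 741/16 → (179/8, 741/16)
  seg 3: up by d11 = 24/5 → (179/8, 4089/80)
  seg 4: up by d8 = 179/8 → (179/8, 5879/80)
  seg 5: left by d9 = 48/5 → (511/40, 5879/80)

d6 = -45/8
d7 = 741/16
d8 = 179/8
d9 = 48/5
d10 = 21/4
d11 = 24/5
endpoint = (511/40, 5879/80)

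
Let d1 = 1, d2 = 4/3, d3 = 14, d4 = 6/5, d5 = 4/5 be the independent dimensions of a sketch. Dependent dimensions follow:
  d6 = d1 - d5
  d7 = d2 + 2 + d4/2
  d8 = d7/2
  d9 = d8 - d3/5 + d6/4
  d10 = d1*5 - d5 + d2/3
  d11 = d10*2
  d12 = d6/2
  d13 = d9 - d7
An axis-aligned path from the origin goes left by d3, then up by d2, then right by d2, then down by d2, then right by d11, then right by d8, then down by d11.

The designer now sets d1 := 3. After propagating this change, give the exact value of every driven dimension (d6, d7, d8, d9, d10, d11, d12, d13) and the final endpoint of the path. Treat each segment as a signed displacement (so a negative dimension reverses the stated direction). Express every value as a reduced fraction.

d6 = 11/5
d7 = 59/15
d8 = 59/30
d9 = -17/60
d10 = 659/45
d11 = 1318/45
d12 = 11/10
d13 = -253/60
endpoint = (1673/90, -1318/45)

Apply edit: d1 := 3
  d6 = d1 - d5 = 11/5
  d7 = d2 + 2 + d4/2 = 59/15
  d8 = d7/2 = 59/30
  d9 = d8 - d3/5 + d6/4 = -17/60
  d10 = d1*5 - d5 + d2/3 = 659/45
  d11 = d10*2 = 1318/45
  d12 = d6/2 = 11/10
  d13 = d9 - d7 = -253/60
Walk from origin (0, 0):
  seg 1: left by d3 = 14 → (-14, 0)
  seg 2: up by d2 = 4/3 → (-14, 4/3)
  seg 3: right by d2 = 4/3 → (-38/3, 4/3)
  seg 4: down by d2 = 4/3 → (-38/3, 0)
  seg 5: right by d11 = 1318/45 → (748/45, 0)
  seg 6: right by d8 = 59/30 → (1673/90, 0)
  seg 7: down by d11 = 1318/45 → (1673/90, -1318/45)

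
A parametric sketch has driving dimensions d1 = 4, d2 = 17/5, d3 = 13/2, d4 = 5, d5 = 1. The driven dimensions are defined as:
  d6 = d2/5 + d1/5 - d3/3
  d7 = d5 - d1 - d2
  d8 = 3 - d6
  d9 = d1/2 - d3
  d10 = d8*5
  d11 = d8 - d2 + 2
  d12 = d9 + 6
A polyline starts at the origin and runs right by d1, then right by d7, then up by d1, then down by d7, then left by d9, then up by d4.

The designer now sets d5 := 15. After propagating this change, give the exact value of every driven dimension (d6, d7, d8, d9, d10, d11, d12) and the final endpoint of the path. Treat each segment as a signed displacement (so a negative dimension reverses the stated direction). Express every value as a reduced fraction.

Apply edit: d5 := 15
  d6 = d2/5 + d1/5 - d3/3 = -103/150
  d7 = d5 - d1 - d2 = 38/5
  d8 = 3 - d6 = 553/150
  d9 = d1/2 - d3 = -9/2
  d10 = d8*5 = 553/30
  d11 = d8 - d2 + 2 = 343/150
  d12 = d9 + 6 = 3/2
Walk from origin (0, 0):
  seg 1: right by d1 = 4 → (4, 0)
  seg 2: right by d7 = 38/5 → (58/5, 0)
  seg 3: up by d1 = 4 → (58/5, 4)
  seg 4: down by d7 = 38/5 → (58/5, -18/5)
  seg 5: left by d9 = -9/2 → (161/10, -18/5)
  seg 6: up by d4 = 5 → (161/10, 7/5)

d6 = -103/150
d7 = 38/5
d8 = 553/150
d9 = -9/2
d10 = 553/30
d11 = 343/150
d12 = 3/2
endpoint = (161/10, 7/5)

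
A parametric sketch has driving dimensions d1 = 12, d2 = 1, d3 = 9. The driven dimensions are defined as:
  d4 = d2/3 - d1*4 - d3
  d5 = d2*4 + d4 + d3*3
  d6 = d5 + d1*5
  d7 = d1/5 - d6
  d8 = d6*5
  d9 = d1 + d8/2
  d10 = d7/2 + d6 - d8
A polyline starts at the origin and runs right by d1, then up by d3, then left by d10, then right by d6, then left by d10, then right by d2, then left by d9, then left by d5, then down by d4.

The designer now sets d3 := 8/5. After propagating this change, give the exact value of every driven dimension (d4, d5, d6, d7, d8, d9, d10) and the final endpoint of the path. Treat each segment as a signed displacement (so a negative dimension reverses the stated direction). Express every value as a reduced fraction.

d4 = -739/15
d5 = -607/15
d6 = 293/15
d7 = -257/15
d8 = 293/3
d9 = 365/6
d10 = -867/10
endpoint = (5567/30, 763/15)

Apply edit: d3 := 8/5
  d4 = d2/3 - d1*4 - d3 = -739/15
  d5 = d2*4 + d4 + d3*3 = -607/15
  d6 = d5 + d1*5 = 293/15
  d7 = d1/5 - d6 = -257/15
  d8 = d6*5 = 293/3
  d9 = d1 + d8/2 = 365/6
  d10 = d7/2 + d6 - d8 = -867/10
Walk from origin (0, 0):
  seg 1: right by d1 = 12 → (12, 0)
  seg 2: up by d3 = 8/5 → (12, 8/5)
  seg 3: left by d10 = -867/10 → (987/10, 8/5)
  seg 4: right by d6 = 293/15 → (3547/30, 8/5)
  seg 5: left by d10 = -867/10 → (3074/15, 8/5)
  seg 6: right by d2 = 1 → (3089/15, 8/5)
  seg 7: left by d9 = 365/6 → (1451/10, 8/5)
  seg 8: left by d5 = -607/15 → (5567/30, 8/5)
  seg 9: down by d4 = -739/15 → (5567/30, 763/15)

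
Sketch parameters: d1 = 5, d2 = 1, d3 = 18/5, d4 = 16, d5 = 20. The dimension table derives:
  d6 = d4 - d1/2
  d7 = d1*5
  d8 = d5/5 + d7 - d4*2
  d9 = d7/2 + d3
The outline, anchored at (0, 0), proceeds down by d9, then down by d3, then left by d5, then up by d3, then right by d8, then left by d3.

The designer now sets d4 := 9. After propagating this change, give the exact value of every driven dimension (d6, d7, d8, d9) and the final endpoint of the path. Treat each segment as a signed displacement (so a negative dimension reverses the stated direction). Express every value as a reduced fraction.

d6 = 13/2
d7 = 25
d8 = 11
d9 = 161/10
endpoint = (-63/5, -161/10)

Apply edit: d4 := 9
  d6 = d4 - d1/2 = 13/2
  d7 = d1*5 = 25
  d8 = d5/5 + d7 - d4*2 = 11
  d9 = d7/2 + d3 = 161/10
Walk from origin (0, 0):
  seg 1: down by d9 = 161/10 → (0, -161/10)
  seg 2: down by d3 = 18/5 → (0, -197/10)
  seg 3: left by d5 = 20 → (-20, -197/10)
  seg 4: up by d3 = 18/5 → (-20, -161/10)
  seg 5: right by d8 = 11 → (-9, -161/10)
  seg 6: left by d3 = 18/5 → (-63/5, -161/10)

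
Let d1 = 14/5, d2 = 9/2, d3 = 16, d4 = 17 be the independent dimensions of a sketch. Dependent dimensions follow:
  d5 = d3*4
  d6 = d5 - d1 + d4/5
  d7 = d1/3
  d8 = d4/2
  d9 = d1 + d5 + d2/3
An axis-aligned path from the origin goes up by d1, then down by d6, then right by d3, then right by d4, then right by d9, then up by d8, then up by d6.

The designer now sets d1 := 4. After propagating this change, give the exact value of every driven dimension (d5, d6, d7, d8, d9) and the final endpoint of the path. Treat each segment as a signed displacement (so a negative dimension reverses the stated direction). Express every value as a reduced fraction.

Apply edit: d1 := 4
  d5 = d3*4 = 64
  d6 = d5 - d1 + d4/5 = 317/5
  d7 = d1/3 = 4/3
  d8 = d4/2 = 17/2
  d9 = d1 + d5 + d2/3 = 139/2
Walk from origin (0, 0):
  seg 1: up by d1 = 4 → (0, 4)
  seg 2: down by d6 = 317/5 → (0, -297/5)
  seg 3: right by d3 = 16 → (16, -297/5)
  seg 4: right by d4 = 17 → (33, -297/5)
  seg 5: right by d9 = 139/2 → (205/2, -297/5)
  seg 6: up by d8 = 17/2 → (205/2, -509/10)
  seg 7: up by d6 = 317/5 → (205/2, 25/2)

d5 = 64
d6 = 317/5
d7 = 4/3
d8 = 17/2
d9 = 139/2
endpoint = (205/2, 25/2)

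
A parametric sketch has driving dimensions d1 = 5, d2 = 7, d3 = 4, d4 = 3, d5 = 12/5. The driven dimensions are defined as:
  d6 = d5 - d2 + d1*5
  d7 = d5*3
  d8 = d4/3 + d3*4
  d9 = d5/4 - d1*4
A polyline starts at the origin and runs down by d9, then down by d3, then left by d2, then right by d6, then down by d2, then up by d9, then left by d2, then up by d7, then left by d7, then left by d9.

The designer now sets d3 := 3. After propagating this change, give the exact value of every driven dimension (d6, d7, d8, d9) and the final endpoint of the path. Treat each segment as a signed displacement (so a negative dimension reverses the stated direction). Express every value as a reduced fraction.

d6 = 102/5
d7 = 36/5
d8 = 13
d9 = -97/5
endpoint = (93/5, -14/5)

Apply edit: d3 := 3
  d6 = d5 - d2 + d1*5 = 102/5
  d7 = d5*3 = 36/5
  d8 = d4/3 + d3*4 = 13
  d9 = d5/4 - d1*4 = -97/5
Walk from origin (0, 0):
  seg 1: down by d9 = -97/5 → (0, 97/5)
  seg 2: down by d3 = 3 → (0, 82/5)
  seg 3: left by d2 = 7 → (-7, 82/5)
  seg 4: right by d6 = 102/5 → (67/5, 82/5)
  seg 5: down by d2 = 7 → (67/5, 47/5)
  seg 6: up by d9 = -97/5 → (67/5, -10)
  seg 7: left by d2 = 7 → (32/5, -10)
  seg 8: up by d7 = 36/5 → (32/5, -14/5)
  seg 9: left by d7 = 36/5 → (-4/5, -14/5)
  seg 10: left by d9 = -97/5 → (93/5, -14/5)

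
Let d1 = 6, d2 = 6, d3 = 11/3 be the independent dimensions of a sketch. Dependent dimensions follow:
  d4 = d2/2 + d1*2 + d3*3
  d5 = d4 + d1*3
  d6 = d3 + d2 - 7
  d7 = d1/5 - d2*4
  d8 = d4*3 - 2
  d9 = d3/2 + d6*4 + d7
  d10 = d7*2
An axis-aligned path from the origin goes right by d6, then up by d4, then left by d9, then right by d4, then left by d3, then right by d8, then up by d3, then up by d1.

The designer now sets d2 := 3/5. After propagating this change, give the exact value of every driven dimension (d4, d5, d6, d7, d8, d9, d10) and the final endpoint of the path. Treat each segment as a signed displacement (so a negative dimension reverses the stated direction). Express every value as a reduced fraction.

Apply edit: d2 := 3/5
  d4 = d2/2 + d1*2 + d3*3 = 233/10
  d5 = d4 + d1*3 = 413/10
  d6 = d3 + d2 - 7 = -41/15
  d7 = d1/5 - d2*4 = -6/5
  d8 = d4*3 - 2 = 679/10
  d9 = d3/2 + d6*4 + d7 = -103/10
  d10 = d7*2 = -12/5
Walk from origin (0, 0):
  seg 1: right by d6 = -41/15 → (-41/15, 0)
  seg 2: up by d4 = 233/10 → (-41/15, 233/10)
  seg 3: left by d9 = -103/10 → (227/30, 233/10)
  seg 4: right by d4 = 233/10 → (463/15, 233/10)
  seg 5: left by d3 = 11/3 → (136/5, 233/10)
  seg 6: right by d8 = 679/10 → (951/10, 233/10)
  seg 7: up by d3 = 11/3 → (951/10, 809/30)
  seg 8: up by d1 = 6 → (951/10, 989/30)

d4 = 233/10
d5 = 413/10
d6 = -41/15
d7 = -6/5
d8 = 679/10
d9 = -103/10
d10 = -12/5
endpoint = (951/10, 989/30)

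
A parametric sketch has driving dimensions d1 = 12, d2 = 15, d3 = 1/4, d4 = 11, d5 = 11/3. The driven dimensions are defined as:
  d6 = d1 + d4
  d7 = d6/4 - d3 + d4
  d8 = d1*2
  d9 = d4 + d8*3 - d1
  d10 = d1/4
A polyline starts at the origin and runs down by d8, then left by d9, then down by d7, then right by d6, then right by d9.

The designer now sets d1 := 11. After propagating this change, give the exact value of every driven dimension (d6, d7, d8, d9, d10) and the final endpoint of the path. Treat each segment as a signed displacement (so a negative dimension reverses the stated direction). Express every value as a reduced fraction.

Apply edit: d1 := 11
  d6 = d1 + d4 = 22
  d7 = d6/4 - d3 + d4 = 65/4
  d8 = d1*2 = 22
  d9 = d4 + d8*3 - d1 = 66
  d10 = d1/4 = 11/4
Walk from origin (0, 0):
  seg 1: down by d8 = 22 → (0, -22)
  seg 2: left by d9 = 66 → (-66, -22)
  seg 3: down by d7 = 65/4 → (-66, -153/4)
  seg 4: right by d6 = 22 → (-44, -153/4)
  seg 5: right by d9 = 66 → (22, -153/4)

d6 = 22
d7 = 65/4
d8 = 22
d9 = 66
d10 = 11/4
endpoint = (22, -153/4)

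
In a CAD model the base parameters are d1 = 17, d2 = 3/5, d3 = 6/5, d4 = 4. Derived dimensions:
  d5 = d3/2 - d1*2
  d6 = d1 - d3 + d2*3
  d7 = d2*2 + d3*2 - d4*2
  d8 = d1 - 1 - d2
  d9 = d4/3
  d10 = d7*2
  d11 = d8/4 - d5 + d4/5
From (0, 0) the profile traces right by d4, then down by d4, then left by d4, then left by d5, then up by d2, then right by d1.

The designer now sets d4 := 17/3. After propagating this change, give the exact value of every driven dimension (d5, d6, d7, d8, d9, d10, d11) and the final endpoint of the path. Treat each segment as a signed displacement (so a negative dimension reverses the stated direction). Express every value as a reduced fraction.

Apply edit: d4 := 17/3
  d5 = d3/2 - d1*2 = -167/5
  d6 = d1 - d3 + d2*3 = 88/5
  d7 = d2*2 + d3*2 - d4*2 = -116/15
  d8 = d1 - 1 - d2 = 77/5
  d9 = d4/3 = 17/9
  d10 = d7*2 = -232/15
  d11 = d8/4 - d5 + d4/5 = 2303/60
Walk from origin (0, 0):
  seg 1: right by d4 = 17/3 → (17/3, 0)
  seg 2: down by d4 = 17/3 → (17/3, -17/3)
  seg 3: left by d4 = 17/3 → (0, -17/3)
  seg 4: left by d5 = -167/5 → (167/5, -17/3)
  seg 5: up by d2 = 3/5 → (167/5, -76/15)
  seg 6: right by d1 = 17 → (252/5, -76/15)

d5 = -167/5
d6 = 88/5
d7 = -116/15
d8 = 77/5
d9 = 17/9
d10 = -232/15
d11 = 2303/60
endpoint = (252/5, -76/15)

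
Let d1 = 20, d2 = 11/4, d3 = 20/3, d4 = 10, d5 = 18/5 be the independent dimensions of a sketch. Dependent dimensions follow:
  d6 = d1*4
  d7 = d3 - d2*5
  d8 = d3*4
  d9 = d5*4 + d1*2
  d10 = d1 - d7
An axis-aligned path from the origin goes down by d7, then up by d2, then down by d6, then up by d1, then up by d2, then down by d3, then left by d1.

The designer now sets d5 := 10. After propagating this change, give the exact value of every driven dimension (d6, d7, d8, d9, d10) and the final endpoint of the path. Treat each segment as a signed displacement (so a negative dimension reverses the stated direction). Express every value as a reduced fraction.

Apply edit: d5 := 10
  d6 = d1*4 = 80
  d7 = d3 - d2*5 = -85/12
  d8 = d3*4 = 80/3
  d9 = d5*4 + d1*2 = 80
  d10 = d1 - d7 = 325/12
Walk from origin (0, 0):
  seg 1: down by d7 = -85/12 → (0, 85/12)
  seg 2: up by d2 = 11/4 → (0, 59/6)
  seg 3: down by d6 = 80 → (0, -421/6)
  seg 4: up by d1 = 20 → (0, -301/6)
  seg 5: up by d2 = 11/4 → (0, -569/12)
  seg 6: down by d3 = 20/3 → (0, -649/12)
  seg 7: left by d1 = 20 → (-20, -649/12)

d6 = 80
d7 = -85/12
d8 = 80/3
d9 = 80
d10 = 325/12
endpoint = (-20, -649/12)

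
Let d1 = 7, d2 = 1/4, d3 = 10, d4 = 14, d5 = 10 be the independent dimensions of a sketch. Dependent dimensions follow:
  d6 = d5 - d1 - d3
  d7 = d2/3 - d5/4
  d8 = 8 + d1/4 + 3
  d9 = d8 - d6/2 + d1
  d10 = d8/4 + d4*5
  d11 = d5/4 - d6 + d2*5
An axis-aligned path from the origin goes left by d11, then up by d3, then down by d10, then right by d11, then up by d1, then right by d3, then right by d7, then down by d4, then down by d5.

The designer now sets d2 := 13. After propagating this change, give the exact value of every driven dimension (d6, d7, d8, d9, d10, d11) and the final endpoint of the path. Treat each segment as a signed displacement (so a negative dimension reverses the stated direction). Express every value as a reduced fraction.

Apply edit: d2 := 13
  d6 = d5 - d1 - d3 = -7
  d7 = d2/3 - d5/4 = 11/6
  d8 = 8 + d1/4 + 3 = 51/4
  d9 = d8 - d6/2 + d1 = 93/4
  d10 = d8/4 + d4*5 = 1171/16
  d11 = d5/4 - d6 + d2*5 = 149/2
Walk from origin (0, 0):
  seg 1: left by d11 = 149/2 → (-149/2, 0)
  seg 2: up by d3 = 10 → (-149/2, 10)
  seg 3: down by d10 = 1171/16 → (-149/2, -1011/16)
  seg 4: right by d11 = 149/2 → (0, -1011/16)
  seg 5: up by d1 = 7 → (0, -899/16)
  seg 6: right by d3 = 10 → (10, -899/16)
  seg 7: right by d7 = 11/6 → (71/6, -899/16)
  seg 8: down by d4 = 14 → (71/6, -1123/16)
  seg 9: down by d5 = 10 → (71/6, -1283/16)

d6 = -7
d7 = 11/6
d8 = 51/4
d9 = 93/4
d10 = 1171/16
d11 = 149/2
endpoint = (71/6, -1283/16)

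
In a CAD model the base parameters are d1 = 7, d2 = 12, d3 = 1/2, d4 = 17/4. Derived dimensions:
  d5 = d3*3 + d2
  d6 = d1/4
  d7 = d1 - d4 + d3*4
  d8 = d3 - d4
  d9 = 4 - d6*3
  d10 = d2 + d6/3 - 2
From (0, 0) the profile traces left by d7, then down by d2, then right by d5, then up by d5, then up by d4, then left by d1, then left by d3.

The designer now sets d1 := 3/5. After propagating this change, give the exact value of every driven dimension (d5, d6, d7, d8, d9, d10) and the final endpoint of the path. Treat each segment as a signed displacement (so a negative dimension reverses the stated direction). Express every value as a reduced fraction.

d5 = 27/2
d6 = 3/20
d7 = -33/20
d8 = -15/4
d9 = 71/20
d10 = 201/20
endpoint = (281/20, 23/4)

Apply edit: d1 := 3/5
  d5 = d3*3 + d2 = 27/2
  d6 = d1/4 = 3/20
  d7 = d1 - d4 + d3*4 = -33/20
  d8 = d3 - d4 = -15/4
  d9 = 4 - d6*3 = 71/20
  d10 = d2 + d6/3 - 2 = 201/20
Walk from origin (0, 0):
  seg 1: left by d7 = -33/20 → (33/20, 0)
  seg 2: down by d2 = 12 → (33/20, -12)
  seg 3: right by d5 = 27/2 → (303/20, -12)
  seg 4: up by d5 = 27/2 → (303/20, 3/2)
  seg 5: up by d4 = 17/4 → (303/20, 23/4)
  seg 6: left by d1 = 3/5 → (291/20, 23/4)
  seg 7: left by d3 = 1/2 → (281/20, 23/4)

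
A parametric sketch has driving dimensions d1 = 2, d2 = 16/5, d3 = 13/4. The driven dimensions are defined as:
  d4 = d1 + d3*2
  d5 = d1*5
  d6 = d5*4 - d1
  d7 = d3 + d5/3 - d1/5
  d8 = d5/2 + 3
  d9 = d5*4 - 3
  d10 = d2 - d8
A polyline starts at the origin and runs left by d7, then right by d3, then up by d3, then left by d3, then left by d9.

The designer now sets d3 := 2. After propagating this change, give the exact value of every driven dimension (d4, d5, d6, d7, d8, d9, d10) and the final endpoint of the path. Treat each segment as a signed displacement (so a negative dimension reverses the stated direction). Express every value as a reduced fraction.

d4 = 6
d5 = 10
d6 = 38
d7 = 74/15
d8 = 8
d9 = 37
d10 = -24/5
endpoint = (-629/15, 2)

Apply edit: d3 := 2
  d4 = d1 + d3*2 = 6
  d5 = d1*5 = 10
  d6 = d5*4 - d1 = 38
  d7 = d3 + d5/3 - d1/5 = 74/15
  d8 = d5/2 + 3 = 8
  d9 = d5*4 - 3 = 37
  d10 = d2 - d8 = -24/5
Walk from origin (0, 0):
  seg 1: left by d7 = 74/15 → (-74/15, 0)
  seg 2: right by d3 = 2 → (-44/15, 0)
  seg 3: up by d3 = 2 → (-44/15, 2)
  seg 4: left by d3 = 2 → (-74/15, 2)
  seg 5: left by d9 = 37 → (-629/15, 2)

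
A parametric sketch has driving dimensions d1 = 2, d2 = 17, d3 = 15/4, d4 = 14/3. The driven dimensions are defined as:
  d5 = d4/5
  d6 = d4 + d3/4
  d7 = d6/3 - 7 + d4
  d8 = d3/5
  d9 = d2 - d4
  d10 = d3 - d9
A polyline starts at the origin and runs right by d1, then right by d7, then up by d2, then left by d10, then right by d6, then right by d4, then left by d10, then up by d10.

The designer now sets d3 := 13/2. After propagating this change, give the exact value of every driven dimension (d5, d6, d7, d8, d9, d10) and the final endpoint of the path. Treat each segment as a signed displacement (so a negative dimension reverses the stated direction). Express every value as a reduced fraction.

Apply edit: d3 := 13/2
  d5 = d4/5 = 14/15
  d6 = d4 + d3/4 = 151/24
  d7 = d6/3 - 7 + d4 = -17/72
  d8 = d3/5 = 13/10
  d9 = d2 - d4 = 37/3
  d10 = d3 - d9 = -35/6
Walk from origin (0, 0):
  seg 1: right by d1 = 2 → (2, 0)
  seg 2: right by d7 = -17/72 → (127/72, 0)
  seg 3: up by d2 = 17 → (127/72, 17)
  seg 4: left by d10 = -35/6 → (547/72, 17)
  seg 5: right by d6 = 151/24 → (125/9, 17)
  seg 6: right by d4 = 14/3 → (167/9, 17)
  seg 7: left by d10 = -35/6 → (439/18, 17)
  seg 8: up by d10 = -35/6 → (439/18, 67/6)

d5 = 14/15
d6 = 151/24
d7 = -17/72
d8 = 13/10
d9 = 37/3
d10 = -35/6
endpoint = (439/18, 67/6)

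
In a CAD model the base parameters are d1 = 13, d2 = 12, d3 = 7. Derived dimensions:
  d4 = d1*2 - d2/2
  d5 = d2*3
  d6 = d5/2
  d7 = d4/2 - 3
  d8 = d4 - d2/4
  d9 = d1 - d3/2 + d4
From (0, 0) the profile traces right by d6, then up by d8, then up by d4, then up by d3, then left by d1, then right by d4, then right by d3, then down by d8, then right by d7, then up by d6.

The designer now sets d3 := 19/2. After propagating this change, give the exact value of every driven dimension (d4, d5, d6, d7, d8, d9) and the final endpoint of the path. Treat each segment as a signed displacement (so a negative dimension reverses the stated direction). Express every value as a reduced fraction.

d4 = 20
d5 = 36
d6 = 18
d7 = 7
d8 = 17
d9 = 113/4
endpoint = (83/2, 95/2)

Apply edit: d3 := 19/2
  d4 = d1*2 - d2/2 = 20
  d5 = d2*3 = 36
  d6 = d5/2 = 18
  d7 = d4/2 - 3 = 7
  d8 = d4 - d2/4 = 17
  d9 = d1 - d3/2 + d4 = 113/4
Walk from origin (0, 0):
  seg 1: right by d6 = 18 → (18, 0)
  seg 2: up by d8 = 17 → (18, 17)
  seg 3: up by d4 = 20 → (18, 37)
  seg 4: up by d3 = 19/2 → (18, 93/2)
  seg 5: left by d1 = 13 → (5, 93/2)
  seg 6: right by d4 = 20 → (25, 93/2)
  seg 7: right by d3 = 19/2 → (69/2, 93/2)
  seg 8: down by d8 = 17 → (69/2, 59/2)
  seg 9: right by d7 = 7 → (83/2, 59/2)
  seg 10: up by d6 = 18 → (83/2, 95/2)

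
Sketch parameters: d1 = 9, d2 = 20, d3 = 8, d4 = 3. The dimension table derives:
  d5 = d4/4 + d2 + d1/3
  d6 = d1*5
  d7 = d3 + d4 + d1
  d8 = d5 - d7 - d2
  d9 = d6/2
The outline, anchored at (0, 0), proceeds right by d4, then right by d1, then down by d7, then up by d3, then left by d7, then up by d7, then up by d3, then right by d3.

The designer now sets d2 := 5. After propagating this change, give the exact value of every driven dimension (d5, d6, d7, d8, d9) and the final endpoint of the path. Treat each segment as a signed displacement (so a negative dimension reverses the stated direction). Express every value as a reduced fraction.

Apply edit: d2 := 5
  d5 = d4/4 + d2 + d1/3 = 35/4
  d6 = d1*5 = 45
  d7 = d3 + d4 + d1 = 20
  d8 = d5 - d7 - d2 = -65/4
  d9 = d6/2 = 45/2
Walk from origin (0, 0):
  seg 1: right by d4 = 3 → (3, 0)
  seg 2: right by d1 = 9 → (12, 0)
  seg 3: down by d7 = 20 → (12, -20)
  seg 4: up by d3 = 8 → (12, -12)
  seg 5: left by d7 = 20 → (-8, -12)
  seg 6: up by d7 = 20 → (-8, 8)
  seg 7: up by d3 = 8 → (-8, 16)
  seg 8: right by d3 = 8 → (0, 16)

d5 = 35/4
d6 = 45
d7 = 20
d8 = -65/4
d9 = 45/2
endpoint = (0, 16)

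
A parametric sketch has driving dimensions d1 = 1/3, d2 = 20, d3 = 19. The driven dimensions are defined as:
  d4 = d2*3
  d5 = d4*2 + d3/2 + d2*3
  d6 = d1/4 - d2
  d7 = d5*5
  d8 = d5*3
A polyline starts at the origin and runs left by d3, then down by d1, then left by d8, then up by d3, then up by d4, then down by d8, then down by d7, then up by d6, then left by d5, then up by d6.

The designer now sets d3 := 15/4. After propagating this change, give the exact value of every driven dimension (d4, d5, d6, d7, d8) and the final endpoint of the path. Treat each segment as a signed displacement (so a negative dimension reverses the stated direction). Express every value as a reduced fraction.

Apply edit: d3 := 15/4
  d4 = d2*3 = 60
  d5 = d4*2 + d3/2 + d2*3 = 1455/8
  d6 = d1/4 - d2 = -239/12
  d7 = d5*5 = 7275/8
  d8 = d5*3 = 4365/8
Walk from origin (0, 0):
  seg 1: left by d3 = 15/4 → (-15/4, 0)
  seg 2: down by d1 = 1/3 → (-15/4, -1/3)
  seg 3: left by d8 = 4365/8 → (-4395/8, -1/3)
  seg 4: up by d3 = 15/4 → (-4395/8, 41/12)
  seg 5: up by d4 = 60 → (-4395/8, 761/12)
  seg 6: down by d8 = 4365/8 → (-4395/8, -11573/24)
  seg 7: down by d7 = 7275/8 → (-4395/8, -16699/12)
  seg 8: up by d6 = -239/12 → (-4395/8, -2823/2)
  seg 9: left by d5 = 1455/8 → (-2925/4, -2823/2)
  seg 10: up by d6 = -239/12 → (-2925/4, -17177/12)

d4 = 60
d5 = 1455/8
d6 = -239/12
d7 = 7275/8
d8 = 4365/8
endpoint = (-2925/4, -17177/12)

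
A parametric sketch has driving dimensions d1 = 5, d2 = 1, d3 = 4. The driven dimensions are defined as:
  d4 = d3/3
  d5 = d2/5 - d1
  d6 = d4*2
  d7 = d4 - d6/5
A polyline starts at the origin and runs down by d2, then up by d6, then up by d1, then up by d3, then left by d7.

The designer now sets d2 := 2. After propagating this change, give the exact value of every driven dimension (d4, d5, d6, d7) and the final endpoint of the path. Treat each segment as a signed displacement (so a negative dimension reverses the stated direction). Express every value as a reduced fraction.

Apply edit: d2 := 2
  d4 = d3/3 = 4/3
  d5 = d2/5 - d1 = -23/5
  d6 = d4*2 = 8/3
  d7 = d4 - d6/5 = 4/5
Walk from origin (0, 0):
  seg 1: down by d2 = 2 → (0, -2)
  seg 2: up by d6 = 8/3 → (0, 2/3)
  seg 3: up by d1 = 5 → (0, 17/3)
  seg 4: up by d3 = 4 → (0, 29/3)
  seg 5: left by d7 = 4/5 → (-4/5, 29/3)

d4 = 4/3
d5 = -23/5
d6 = 8/3
d7 = 4/5
endpoint = (-4/5, 29/3)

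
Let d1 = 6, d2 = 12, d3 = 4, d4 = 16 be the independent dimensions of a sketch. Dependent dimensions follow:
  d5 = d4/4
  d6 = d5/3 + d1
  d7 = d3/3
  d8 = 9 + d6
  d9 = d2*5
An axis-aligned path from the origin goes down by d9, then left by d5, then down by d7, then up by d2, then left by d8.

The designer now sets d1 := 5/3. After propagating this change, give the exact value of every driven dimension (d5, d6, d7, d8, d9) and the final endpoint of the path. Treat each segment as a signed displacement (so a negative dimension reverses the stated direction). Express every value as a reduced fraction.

Apply edit: d1 := 5/3
  d5 = d4/4 = 4
  d6 = d5/3 + d1 = 3
  d7 = d3/3 = 4/3
  d8 = 9 + d6 = 12
  d9 = d2*5 = 60
Walk from origin (0, 0):
  seg 1: down by d9 = 60 → (0, -60)
  seg 2: left by d5 = 4 → (-4, -60)
  seg 3: down by d7 = 4/3 → (-4, -184/3)
  seg 4: up by d2 = 12 → (-4, -148/3)
  seg 5: left by d8 = 12 → (-16, -148/3)

d5 = 4
d6 = 3
d7 = 4/3
d8 = 12
d9 = 60
endpoint = (-16, -148/3)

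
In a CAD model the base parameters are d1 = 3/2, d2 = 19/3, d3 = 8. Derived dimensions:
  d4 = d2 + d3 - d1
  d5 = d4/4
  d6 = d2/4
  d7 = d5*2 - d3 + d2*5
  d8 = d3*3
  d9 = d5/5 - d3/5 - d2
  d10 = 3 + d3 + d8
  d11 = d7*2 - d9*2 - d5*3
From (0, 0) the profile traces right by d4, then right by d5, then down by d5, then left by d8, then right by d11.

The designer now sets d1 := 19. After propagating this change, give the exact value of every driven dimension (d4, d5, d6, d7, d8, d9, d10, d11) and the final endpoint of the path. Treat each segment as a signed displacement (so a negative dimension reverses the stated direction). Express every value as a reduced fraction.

d4 = -14/3
d5 = -7/6
d6 = 19/12
d7 = 64/3
d8 = 24
d9 = -49/6
d10 = 35
d11 = 125/2
endpoint = (98/3, 7/6)

Apply edit: d1 := 19
  d4 = d2 + d3 - d1 = -14/3
  d5 = d4/4 = -7/6
  d6 = d2/4 = 19/12
  d7 = d5*2 - d3 + d2*5 = 64/3
  d8 = d3*3 = 24
  d9 = d5/5 - d3/5 - d2 = -49/6
  d10 = 3 + d3 + d8 = 35
  d11 = d7*2 - d9*2 - d5*3 = 125/2
Walk from origin (0, 0):
  seg 1: right by d4 = -14/3 → (-14/3, 0)
  seg 2: right by d5 = -7/6 → (-35/6, 0)
  seg 3: down by d5 = -7/6 → (-35/6, 7/6)
  seg 4: left by d8 = 24 → (-179/6, 7/6)
  seg 5: right by d11 = 125/2 → (98/3, 7/6)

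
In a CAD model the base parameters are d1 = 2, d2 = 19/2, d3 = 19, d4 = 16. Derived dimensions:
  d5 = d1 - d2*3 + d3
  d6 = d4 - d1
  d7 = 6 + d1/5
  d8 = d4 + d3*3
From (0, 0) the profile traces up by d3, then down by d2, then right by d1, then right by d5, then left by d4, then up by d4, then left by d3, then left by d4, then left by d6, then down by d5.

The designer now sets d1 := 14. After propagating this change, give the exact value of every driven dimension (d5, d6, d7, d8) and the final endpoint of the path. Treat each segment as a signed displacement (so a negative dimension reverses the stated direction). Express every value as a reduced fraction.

Apply edit: d1 := 14
  d5 = d1 - d2*3 + d3 = 9/2
  d6 = d4 - d1 = 2
  d7 = 6 + d1/5 = 44/5
  d8 = d4 + d3*3 = 73
Walk from origin (0, 0):
  seg 1: up by d3 = 19 → (0, 19)
  seg 2: down by d2 = 19/2 → (0, 19/2)
  seg 3: right by d1 = 14 → (14, 19/2)
  seg 4: right by d5 = 9/2 → (37/2, 19/2)
  seg 5: left by d4 = 16 → (5/2, 19/2)
  seg 6: up by d4 = 16 → (5/2, 51/2)
  seg 7: left by d3 = 19 → (-33/2, 51/2)
  seg 8: left by d4 = 16 → (-65/2, 51/2)
  seg 9: left by d6 = 2 → (-69/2, 51/2)
  seg 10: down by d5 = 9/2 → (-69/2, 21)

d5 = 9/2
d6 = 2
d7 = 44/5
d8 = 73
endpoint = (-69/2, 21)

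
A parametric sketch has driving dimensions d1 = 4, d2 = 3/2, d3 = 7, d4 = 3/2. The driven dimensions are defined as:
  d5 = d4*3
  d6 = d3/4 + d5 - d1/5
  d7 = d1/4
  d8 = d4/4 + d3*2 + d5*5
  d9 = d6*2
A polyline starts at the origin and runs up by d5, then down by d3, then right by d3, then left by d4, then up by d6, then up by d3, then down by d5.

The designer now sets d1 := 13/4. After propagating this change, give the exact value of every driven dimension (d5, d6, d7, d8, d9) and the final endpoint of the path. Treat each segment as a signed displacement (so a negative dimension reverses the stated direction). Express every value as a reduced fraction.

Apply edit: d1 := 13/4
  d5 = d4*3 = 9/2
  d6 = d3/4 + d5 - d1/5 = 28/5
  d7 = d1/4 = 13/16
  d8 = d4/4 + d3*2 + d5*5 = 295/8
  d9 = d6*2 = 56/5
Walk from origin (0, 0):
  seg 1: up by d5 = 9/2 → (0, 9/2)
  seg 2: down by d3 = 7 → (0, -5/2)
  seg 3: right by d3 = 7 → (7, -5/2)
  seg 4: left by d4 = 3/2 → (11/2, -5/2)
  seg 5: up by d6 = 28/5 → (11/2, 31/10)
  seg 6: up by d3 = 7 → (11/2, 101/10)
  seg 7: down by d5 = 9/2 → (11/2, 28/5)

d5 = 9/2
d6 = 28/5
d7 = 13/16
d8 = 295/8
d9 = 56/5
endpoint = (11/2, 28/5)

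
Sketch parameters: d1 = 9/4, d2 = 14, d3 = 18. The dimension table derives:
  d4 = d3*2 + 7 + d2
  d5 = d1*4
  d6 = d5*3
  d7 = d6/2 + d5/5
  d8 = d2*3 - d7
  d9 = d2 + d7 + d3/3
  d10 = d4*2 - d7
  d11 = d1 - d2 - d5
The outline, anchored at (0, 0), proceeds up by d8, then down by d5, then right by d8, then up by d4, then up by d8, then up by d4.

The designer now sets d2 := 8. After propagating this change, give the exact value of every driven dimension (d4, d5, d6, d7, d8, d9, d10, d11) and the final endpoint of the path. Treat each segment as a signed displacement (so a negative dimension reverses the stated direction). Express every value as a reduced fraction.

Apply edit: d2 := 8
  d4 = d3*2 + 7 + d2 = 51
  d5 = d1*4 = 9
  d6 = d5*3 = 27
  d7 = d6/2 + d5/5 = 153/10
  d8 = d2*3 - d7 = 87/10
  d9 = d2 + d7 + d3/3 = 293/10
  d10 = d4*2 - d7 = 867/10
  d11 = d1 - d2 - d5 = -59/4
Walk from origin (0, 0):
  seg 1: up by d8 = 87/10 → (0, 87/10)
  seg 2: down by d5 = 9 → (0, -3/10)
  seg 3: right by d8 = 87/10 → (87/10, -3/10)
  seg 4: up by d4 = 51 → (87/10, 507/10)
  seg 5: up by d8 = 87/10 → (87/10, 297/5)
  seg 6: up by d4 = 51 → (87/10, 552/5)

d4 = 51
d5 = 9
d6 = 27
d7 = 153/10
d8 = 87/10
d9 = 293/10
d10 = 867/10
d11 = -59/4
endpoint = (87/10, 552/5)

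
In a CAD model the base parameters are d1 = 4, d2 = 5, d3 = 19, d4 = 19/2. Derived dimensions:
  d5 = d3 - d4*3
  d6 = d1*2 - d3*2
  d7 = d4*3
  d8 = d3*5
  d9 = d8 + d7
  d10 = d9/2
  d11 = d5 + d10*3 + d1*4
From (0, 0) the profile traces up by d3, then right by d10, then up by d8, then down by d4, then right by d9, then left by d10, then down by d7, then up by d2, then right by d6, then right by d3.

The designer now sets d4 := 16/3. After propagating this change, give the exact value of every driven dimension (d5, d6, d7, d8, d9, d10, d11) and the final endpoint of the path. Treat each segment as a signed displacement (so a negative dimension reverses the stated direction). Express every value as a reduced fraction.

Apply edit: d4 := 16/3
  d5 = d3 - d4*3 = 3
  d6 = d1*2 - d3*2 = -30
  d7 = d4*3 = 16
  d8 = d3*5 = 95
  d9 = d8 + d7 = 111
  d10 = d9/2 = 111/2
  d11 = d5 + d10*3 + d1*4 = 371/2
Walk from origin (0, 0):
  seg 1: up by d3 = 19 → (0, 19)
  seg 2: right by d10 = 111/2 → (111/2, 19)
  seg 3: up by d8 = 95 → (111/2, 114)
  seg 4: down by d4 = 16/3 → (111/2, 326/3)
  seg 5: right by d9 = 111 → (333/2, 326/3)
  seg 6: left by d10 = 111/2 → (111, 326/3)
  seg 7: down by d7 = 16 → (111, 278/3)
  seg 8: up by d2 = 5 → (111, 293/3)
  seg 9: right by d6 = -30 → (81, 293/3)
  seg 10: right by d3 = 19 → (100, 293/3)

d5 = 3
d6 = -30
d7 = 16
d8 = 95
d9 = 111
d10 = 111/2
d11 = 371/2
endpoint = (100, 293/3)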